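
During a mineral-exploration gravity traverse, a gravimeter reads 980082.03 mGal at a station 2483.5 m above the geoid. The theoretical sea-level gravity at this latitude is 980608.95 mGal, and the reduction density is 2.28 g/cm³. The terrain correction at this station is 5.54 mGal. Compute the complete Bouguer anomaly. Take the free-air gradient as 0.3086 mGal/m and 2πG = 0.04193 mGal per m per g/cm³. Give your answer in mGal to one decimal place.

7.6

Free-air correction = 0.3086 × 2483.5 = 766.41 mGal
Free-air anomaly = 980082.03 − 980608.95 + (766.41) = 239.49 mGal
Bouguer slab correction = 0.04193 × 2.28 × 2483.5 = 237.42 mGal
Simple Bouguer anomaly = 239.49 − (237.42) = 2.07 mGal
Complete Bouguer anomaly = 2.07 + 5.54 = 7.61 mGal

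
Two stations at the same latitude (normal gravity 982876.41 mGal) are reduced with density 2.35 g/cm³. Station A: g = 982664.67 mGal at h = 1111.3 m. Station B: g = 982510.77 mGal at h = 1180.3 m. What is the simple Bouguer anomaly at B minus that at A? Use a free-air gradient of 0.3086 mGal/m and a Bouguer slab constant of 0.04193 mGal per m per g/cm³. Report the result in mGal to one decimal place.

Δg_SB(A) = 982664.67 − 982876.41 + 0.3086×1111.3 − 0.04193×2.35×1111.3 = 21.70 mGal
Δg_SB(B) = 982510.77 − 982876.41 + 0.3086×1180.3 − 0.04193×2.35×1180.3 = -117.70 mGal
Difference = -117.70 − (21.70) = -139.40 mGal

-139.4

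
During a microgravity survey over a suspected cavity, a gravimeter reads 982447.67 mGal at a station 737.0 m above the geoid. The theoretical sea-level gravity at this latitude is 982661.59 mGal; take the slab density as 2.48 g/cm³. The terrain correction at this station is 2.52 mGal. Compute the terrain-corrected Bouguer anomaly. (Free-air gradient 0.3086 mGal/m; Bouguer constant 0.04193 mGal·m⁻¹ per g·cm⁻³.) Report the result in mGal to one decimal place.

Free-air correction = 0.3086 × 737.0 = 227.44 mGal
Free-air anomaly = 982447.67 − 982661.59 + (227.44) = 13.52 mGal
Bouguer slab correction = 0.04193 × 2.48 × 737.0 = 76.64 mGal
Simple Bouguer anomaly = 13.52 − (76.64) = -63.12 mGal
Complete Bouguer anomaly = -63.12 + 2.52 = -60.60 mGal

-60.6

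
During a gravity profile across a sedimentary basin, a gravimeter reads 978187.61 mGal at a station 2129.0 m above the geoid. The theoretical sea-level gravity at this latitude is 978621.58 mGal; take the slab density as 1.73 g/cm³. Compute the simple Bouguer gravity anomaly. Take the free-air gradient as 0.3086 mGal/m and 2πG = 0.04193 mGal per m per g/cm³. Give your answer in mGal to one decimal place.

68.6

Free-air correction = 0.3086 × 2129.0 = 657.01 mGal
Free-air anomaly = 978187.61 − 978621.58 + (657.01) = 223.04 mGal
Bouguer slab correction = 0.04193 × 1.73 × 2129.0 = 154.44 mGal
Simple Bouguer anomaly = 223.04 − (154.44) = 68.60 mGal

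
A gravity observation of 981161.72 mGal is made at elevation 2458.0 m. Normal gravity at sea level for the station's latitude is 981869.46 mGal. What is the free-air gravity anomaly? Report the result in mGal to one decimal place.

50.8

Free-air correction = 0.3086 × 2458.0 = 758.54 mGal
Free-air anomaly = 981161.72 − 981869.46 + (758.54) = 50.80 mGal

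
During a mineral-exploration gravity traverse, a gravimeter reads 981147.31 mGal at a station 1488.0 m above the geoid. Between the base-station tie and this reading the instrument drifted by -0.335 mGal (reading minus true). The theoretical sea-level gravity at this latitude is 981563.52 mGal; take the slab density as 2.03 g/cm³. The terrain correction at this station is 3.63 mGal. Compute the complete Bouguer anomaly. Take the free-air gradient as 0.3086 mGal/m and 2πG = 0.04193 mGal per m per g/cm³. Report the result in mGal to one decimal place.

Drift-corrected reading = 981147.31 − (-0.335) = 981147.645 mGal
Free-air correction = 0.3086 × 1488.0 = 459.20 mGal
Free-air anomaly = 981147.645 − 981563.52 + (459.20) = 43.325 mGal
Bouguer slab correction = 0.04193 × 2.03 × 1488.0 = 126.66 mGal
Simple Bouguer anomaly = 43.325 − (126.66) = -83.335 mGal
Complete Bouguer anomaly = -83.335 + 3.63 = -79.705 mGal

-79.7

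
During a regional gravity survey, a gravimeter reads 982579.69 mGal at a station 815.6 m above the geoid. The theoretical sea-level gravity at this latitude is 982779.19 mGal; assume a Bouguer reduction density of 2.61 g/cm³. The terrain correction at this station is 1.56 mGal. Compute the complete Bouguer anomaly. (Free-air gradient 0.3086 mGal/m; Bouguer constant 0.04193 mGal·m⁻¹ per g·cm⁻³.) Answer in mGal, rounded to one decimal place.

Free-air correction = 0.3086 × 815.6 = 251.69 mGal
Free-air anomaly = 982579.69 − 982779.19 + (251.69) = 52.19 mGal
Bouguer slab correction = 0.04193 × 2.61 × 815.6 = 89.26 mGal
Simple Bouguer anomaly = 52.19 − (89.26) = -37.07 mGal
Complete Bouguer anomaly = -37.07 + 1.56 = -35.51 mGal

-35.5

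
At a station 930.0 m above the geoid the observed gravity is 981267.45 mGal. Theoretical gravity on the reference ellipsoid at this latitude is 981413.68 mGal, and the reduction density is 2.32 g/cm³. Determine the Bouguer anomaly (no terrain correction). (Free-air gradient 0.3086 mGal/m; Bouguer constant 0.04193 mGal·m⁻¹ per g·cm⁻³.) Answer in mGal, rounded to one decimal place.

50.3

Free-air correction = 0.3086 × 930.0 = 287.00 mGal
Free-air anomaly = 981267.45 − 981413.68 + (287.00) = 140.77 mGal
Bouguer slab correction = 0.04193 × 2.32 × 930.0 = 90.47 mGal
Simple Bouguer anomaly = 140.77 − (90.47) = 50.30 mGal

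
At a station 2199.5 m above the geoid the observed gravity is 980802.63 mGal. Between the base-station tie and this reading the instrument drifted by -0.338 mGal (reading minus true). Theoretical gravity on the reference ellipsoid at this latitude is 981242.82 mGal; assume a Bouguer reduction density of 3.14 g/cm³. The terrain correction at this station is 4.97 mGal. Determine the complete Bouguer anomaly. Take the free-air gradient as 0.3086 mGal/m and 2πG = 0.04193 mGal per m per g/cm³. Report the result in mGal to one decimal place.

-45.7

Drift-corrected reading = 980802.63 − (-0.338) = 980802.968 mGal
Free-air correction = 0.3086 × 2199.5 = 678.77 mGal
Free-air anomaly = 980802.968 − 981242.82 + (678.77) = 238.918 mGal
Bouguer slab correction = 0.04193 × 3.14 × 2199.5 = 289.59 mGal
Simple Bouguer anomaly = 238.918 − (289.59) = -50.672 mGal
Complete Bouguer anomaly = -50.672 + 4.97 = -45.702 mGal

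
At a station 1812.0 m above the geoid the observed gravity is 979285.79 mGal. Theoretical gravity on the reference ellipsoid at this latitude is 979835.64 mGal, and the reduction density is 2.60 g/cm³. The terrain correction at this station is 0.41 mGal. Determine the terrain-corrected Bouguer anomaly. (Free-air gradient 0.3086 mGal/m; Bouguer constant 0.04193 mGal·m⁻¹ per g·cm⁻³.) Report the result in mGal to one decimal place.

Free-air correction = 0.3086 × 1812.0 = 559.18 mGal
Free-air anomaly = 979285.79 − 979835.64 + (559.18) = 9.33 mGal
Bouguer slab correction = 0.04193 × 2.60 × 1812.0 = 197.54 mGal
Simple Bouguer anomaly = 9.33 − (197.54) = -188.21 mGal
Complete Bouguer anomaly = -188.21 + 0.41 = -187.80 mGal

-187.8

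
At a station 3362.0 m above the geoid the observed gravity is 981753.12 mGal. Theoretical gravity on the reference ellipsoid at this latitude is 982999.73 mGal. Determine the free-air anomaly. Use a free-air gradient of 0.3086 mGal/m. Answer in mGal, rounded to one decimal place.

-209.1

Free-air correction = 0.3086 × 3362.0 = 1037.51 mGal
Free-air anomaly = 981753.12 − 982999.73 + (1037.51) = -209.10 mGal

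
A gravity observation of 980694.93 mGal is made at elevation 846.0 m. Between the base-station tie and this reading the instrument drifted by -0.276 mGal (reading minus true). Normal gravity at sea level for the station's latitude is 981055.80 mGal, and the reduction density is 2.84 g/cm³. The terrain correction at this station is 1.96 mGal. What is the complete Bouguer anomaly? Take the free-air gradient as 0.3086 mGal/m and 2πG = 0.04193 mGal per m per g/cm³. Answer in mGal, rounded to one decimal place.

-198.3

Drift-corrected reading = 980694.93 − (-0.276) = 980695.206 mGal
Free-air correction = 0.3086 × 846.0 = 261.08 mGal
Free-air anomaly = 980695.206 − 981055.80 + (261.08) = -99.514 mGal
Bouguer slab correction = 0.04193 × 2.84 × 846.0 = 100.74 mGal
Simple Bouguer anomaly = -99.514 − (100.74) = -200.254 mGal
Complete Bouguer anomaly = -200.254 + 1.96 = -198.294 mGal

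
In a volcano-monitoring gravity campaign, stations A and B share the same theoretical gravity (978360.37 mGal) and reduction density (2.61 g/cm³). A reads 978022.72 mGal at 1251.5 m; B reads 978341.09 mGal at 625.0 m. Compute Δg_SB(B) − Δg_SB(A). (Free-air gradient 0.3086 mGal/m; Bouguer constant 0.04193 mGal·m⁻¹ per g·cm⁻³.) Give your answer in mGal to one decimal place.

Δg_SB(A) = 978022.72 − 978360.37 + 0.3086×1251.5 − 0.04193×2.61×1251.5 = -88.40 mGal
Δg_SB(B) = 978341.09 − 978360.37 + 0.3086×625.0 − 0.04193×2.61×625.0 = 105.20 mGal
Difference = 105.20 − (-88.40) = 193.60 mGal

193.6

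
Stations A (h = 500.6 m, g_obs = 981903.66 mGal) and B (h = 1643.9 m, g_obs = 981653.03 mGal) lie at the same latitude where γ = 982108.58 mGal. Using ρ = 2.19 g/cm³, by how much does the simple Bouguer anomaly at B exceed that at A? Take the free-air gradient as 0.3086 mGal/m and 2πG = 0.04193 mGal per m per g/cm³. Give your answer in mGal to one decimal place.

-2.8

Δg_SB(A) = 981903.66 − 982108.58 + 0.3086×500.6 − 0.04193×2.19×500.6 = -96.40 mGal
Δg_SB(B) = 981653.03 − 982108.58 + 0.3086×1643.9 − 0.04193×2.19×1643.9 = -99.20 mGal
Difference = -99.20 − (-96.40) = -2.80 mGal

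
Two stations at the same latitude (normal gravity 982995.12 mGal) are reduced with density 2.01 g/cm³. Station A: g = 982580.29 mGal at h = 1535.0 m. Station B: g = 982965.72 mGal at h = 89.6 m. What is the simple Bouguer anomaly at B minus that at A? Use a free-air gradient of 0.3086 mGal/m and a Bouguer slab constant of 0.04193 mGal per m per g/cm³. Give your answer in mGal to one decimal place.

Δg_SB(A) = 982580.29 − 982995.12 + 0.3086×1535.0 − 0.04193×2.01×1535.0 = -70.50 mGal
Δg_SB(B) = 982965.72 − 982995.12 + 0.3086×89.6 − 0.04193×2.01×89.6 = -9.30 mGal
Difference = -9.30 − (-70.50) = 61.20 mGal

61.2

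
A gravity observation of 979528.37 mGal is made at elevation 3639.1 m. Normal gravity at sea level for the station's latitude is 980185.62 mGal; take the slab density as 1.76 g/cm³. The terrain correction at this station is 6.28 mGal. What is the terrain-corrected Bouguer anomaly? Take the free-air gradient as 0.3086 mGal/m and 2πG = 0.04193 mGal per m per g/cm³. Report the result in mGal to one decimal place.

203.5

Free-air correction = 0.3086 × 3639.1 = 1123.03 mGal
Free-air anomaly = 979528.37 − 980185.62 + (1123.03) = 465.78 mGal
Bouguer slab correction = 0.04193 × 1.76 × 3639.1 = 268.55 mGal
Simple Bouguer anomaly = 465.78 − (268.55) = 197.23 mGal
Complete Bouguer anomaly = 197.23 + 6.28 = 203.51 mGal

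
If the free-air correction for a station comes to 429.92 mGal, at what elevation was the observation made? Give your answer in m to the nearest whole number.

1393

h = 429.92 / 0.3086 = 1393.13 m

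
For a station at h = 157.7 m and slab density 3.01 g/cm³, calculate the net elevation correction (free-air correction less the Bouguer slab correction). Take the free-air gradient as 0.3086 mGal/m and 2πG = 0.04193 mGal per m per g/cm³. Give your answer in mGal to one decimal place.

Combined gradient = 0.3086 − 0.04193 × 3.01 = 0.1823907 mGal/m
Combined elevation correction = 0.1823907 × 157.7 = 28.8 mGal

28.8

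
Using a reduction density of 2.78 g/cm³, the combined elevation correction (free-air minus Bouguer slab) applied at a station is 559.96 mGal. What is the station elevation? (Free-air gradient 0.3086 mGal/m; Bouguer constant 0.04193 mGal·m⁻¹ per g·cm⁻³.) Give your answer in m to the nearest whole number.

Combined gradient = 0.3086 − 0.04193 × 2.78 = 0.1920346 mGal/m
h = 559.96 / 0.1920346 = 2915.93 m

2916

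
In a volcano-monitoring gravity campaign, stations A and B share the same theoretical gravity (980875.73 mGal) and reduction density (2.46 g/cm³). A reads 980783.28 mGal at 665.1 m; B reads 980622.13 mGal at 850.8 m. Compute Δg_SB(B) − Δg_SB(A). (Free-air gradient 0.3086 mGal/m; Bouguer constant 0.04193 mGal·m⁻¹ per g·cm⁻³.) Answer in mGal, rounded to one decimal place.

Δg_SB(A) = 980783.28 − 980875.73 + 0.3086×665.1 − 0.04193×2.46×665.1 = 44.20 mGal
Δg_SB(B) = 980622.13 − 980875.73 + 0.3086×850.8 − 0.04193×2.46×850.8 = -78.80 mGal
Difference = -78.80 − (44.20) = -123.00 mGal

-123.0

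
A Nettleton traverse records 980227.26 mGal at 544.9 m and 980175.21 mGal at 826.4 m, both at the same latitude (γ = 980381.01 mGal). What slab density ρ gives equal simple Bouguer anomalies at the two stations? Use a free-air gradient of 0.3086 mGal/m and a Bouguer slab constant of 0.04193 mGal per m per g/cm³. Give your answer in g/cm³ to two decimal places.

2.95

Δg_obs = 980175.21 − 980227.26 = -52.05 mGal over Δh = 826.4 − 544.9 = 281.5 m
Equal Bouguer anomalies ⇒ Δg_obs + (0.3086 − 0.04193ρ)·Δh = 0
0.3086 − 0.04193ρ = −Δg_obs/Δh = 0.18490
ρ = (0.3086 − 0.18490) / 0.04193 = 2.95 g/cm³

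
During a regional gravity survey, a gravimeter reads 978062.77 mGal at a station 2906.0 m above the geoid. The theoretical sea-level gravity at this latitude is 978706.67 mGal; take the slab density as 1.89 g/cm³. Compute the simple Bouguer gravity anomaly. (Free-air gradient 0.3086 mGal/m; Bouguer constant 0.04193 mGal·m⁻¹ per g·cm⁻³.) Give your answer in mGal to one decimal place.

Free-air correction = 0.3086 × 2906.0 = 896.79 mGal
Free-air anomaly = 978062.77 − 978706.67 + (896.79) = 252.89 mGal
Bouguer slab correction = 0.04193 × 1.89 × 2906.0 = 230.29 mGal
Simple Bouguer anomaly = 252.89 − (230.29) = 22.60 mGal

22.6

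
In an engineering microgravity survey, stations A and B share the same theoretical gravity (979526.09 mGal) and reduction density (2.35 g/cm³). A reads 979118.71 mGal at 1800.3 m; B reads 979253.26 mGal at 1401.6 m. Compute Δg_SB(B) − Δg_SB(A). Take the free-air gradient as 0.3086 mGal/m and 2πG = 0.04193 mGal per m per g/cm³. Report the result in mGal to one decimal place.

Δg_SB(A) = 979118.71 − 979526.09 + 0.3086×1800.3 − 0.04193×2.35×1800.3 = -29.20 mGal
Δg_SB(B) = 979253.26 − 979526.09 + 0.3086×1401.6 − 0.04193×2.35×1401.6 = 21.60 mGal
Difference = 21.60 − (-29.20) = 50.80 mGal

50.8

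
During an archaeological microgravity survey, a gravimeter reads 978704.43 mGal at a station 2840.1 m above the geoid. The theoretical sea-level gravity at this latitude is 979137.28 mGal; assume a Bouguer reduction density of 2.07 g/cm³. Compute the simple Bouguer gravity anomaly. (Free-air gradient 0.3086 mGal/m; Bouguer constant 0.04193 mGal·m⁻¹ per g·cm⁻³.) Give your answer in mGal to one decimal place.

Free-air correction = 0.3086 × 2840.1 = 876.45 mGal
Free-air anomaly = 978704.43 − 979137.28 + (876.45) = 443.60 mGal
Bouguer slab correction = 0.04193 × 2.07 × 2840.1 = 246.51 mGal
Simple Bouguer anomaly = 443.60 − (246.51) = 197.09 mGal

197.1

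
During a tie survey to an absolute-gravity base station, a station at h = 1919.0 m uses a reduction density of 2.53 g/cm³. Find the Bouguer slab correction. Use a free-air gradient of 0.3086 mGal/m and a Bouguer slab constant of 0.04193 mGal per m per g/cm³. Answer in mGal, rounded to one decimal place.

Bouguer slab correction = 0.04193 × 2.53 × 1919.0 = 203.6 mGal

203.6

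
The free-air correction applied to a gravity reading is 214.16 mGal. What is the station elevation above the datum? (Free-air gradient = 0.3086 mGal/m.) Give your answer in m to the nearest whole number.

694

h = 214.16 / 0.3086 = 693.97 m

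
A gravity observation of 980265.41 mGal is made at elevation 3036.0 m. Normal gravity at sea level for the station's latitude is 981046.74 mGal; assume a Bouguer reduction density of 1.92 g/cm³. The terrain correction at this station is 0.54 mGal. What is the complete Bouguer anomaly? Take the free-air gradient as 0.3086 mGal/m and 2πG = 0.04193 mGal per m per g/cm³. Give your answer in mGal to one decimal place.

-88.3

Free-air correction = 0.3086 × 3036.0 = 936.91 mGal
Free-air anomaly = 980265.41 − 981046.74 + (936.91) = 155.58 mGal
Bouguer slab correction = 0.04193 × 1.92 × 3036.0 = 244.42 mGal
Simple Bouguer anomaly = 155.58 − (244.42) = -88.84 mGal
Complete Bouguer anomaly = -88.84 + 0.54 = -88.30 mGal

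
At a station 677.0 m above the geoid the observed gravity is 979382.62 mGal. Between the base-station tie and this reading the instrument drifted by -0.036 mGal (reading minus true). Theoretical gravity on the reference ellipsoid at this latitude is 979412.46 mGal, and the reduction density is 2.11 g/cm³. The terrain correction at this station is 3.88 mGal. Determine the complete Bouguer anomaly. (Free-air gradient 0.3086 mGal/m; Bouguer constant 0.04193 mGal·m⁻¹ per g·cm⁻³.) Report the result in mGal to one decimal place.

123.1

Drift-corrected reading = 979382.62 − (-0.036) = 979382.656 mGal
Free-air correction = 0.3086 × 677.0 = 208.92 mGal
Free-air anomaly = 979382.656 − 979412.46 + (208.92) = 179.116 mGal
Bouguer slab correction = 0.04193 × 2.11 × 677.0 = 59.90 mGal
Simple Bouguer anomaly = 179.116 − (59.90) = 119.216 mGal
Complete Bouguer anomaly = 119.216 + 3.88 = 123.096 mGal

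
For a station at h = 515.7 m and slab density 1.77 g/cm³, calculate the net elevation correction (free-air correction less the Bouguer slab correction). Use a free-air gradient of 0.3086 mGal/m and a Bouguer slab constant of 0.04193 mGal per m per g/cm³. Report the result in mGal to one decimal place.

Combined gradient = 0.3086 − 0.04193 × 1.77 = 0.2343839 mGal/m
Combined elevation correction = 0.2343839 × 515.7 = 120.9 mGal

120.9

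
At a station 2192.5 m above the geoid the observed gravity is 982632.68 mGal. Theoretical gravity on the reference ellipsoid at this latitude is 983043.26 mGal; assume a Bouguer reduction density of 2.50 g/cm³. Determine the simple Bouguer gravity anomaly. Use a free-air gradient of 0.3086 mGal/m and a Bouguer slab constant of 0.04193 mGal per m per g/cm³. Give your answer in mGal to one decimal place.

Free-air correction = 0.3086 × 2192.5 = 676.61 mGal
Free-air anomaly = 982632.68 − 983043.26 + (676.61) = 266.03 mGal
Bouguer slab correction = 0.04193 × 2.50 × 2192.5 = 229.83 mGal
Simple Bouguer anomaly = 266.03 − (229.83) = 36.20 mGal

36.2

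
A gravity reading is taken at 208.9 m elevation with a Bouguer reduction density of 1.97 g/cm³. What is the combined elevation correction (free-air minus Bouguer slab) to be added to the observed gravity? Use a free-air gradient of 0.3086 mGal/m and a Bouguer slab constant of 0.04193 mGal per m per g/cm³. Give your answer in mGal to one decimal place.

Combined gradient = 0.3086 − 0.04193 × 1.97 = 0.2259979 mGal/m
Combined elevation correction = 0.2259979 × 208.9 = 47.2 mGal

47.2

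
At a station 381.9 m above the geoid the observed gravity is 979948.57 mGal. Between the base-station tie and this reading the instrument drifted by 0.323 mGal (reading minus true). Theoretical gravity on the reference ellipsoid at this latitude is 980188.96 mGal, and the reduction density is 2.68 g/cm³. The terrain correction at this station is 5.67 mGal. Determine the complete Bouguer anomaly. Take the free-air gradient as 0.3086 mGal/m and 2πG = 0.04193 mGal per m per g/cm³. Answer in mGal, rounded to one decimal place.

Drift-corrected reading = 979948.57 − (0.323) = 979948.247 mGal
Free-air correction = 0.3086 × 381.9 = 117.85 mGal
Free-air anomaly = 979948.247 − 980188.96 + (117.85) = -122.863 mGal
Bouguer slab correction = 0.04193 × 2.68 × 381.9 = 42.92 mGal
Simple Bouguer anomaly = -122.863 − (42.92) = -165.783 mGal
Complete Bouguer anomaly = -165.783 + 5.67 = -160.113 mGal

-160.1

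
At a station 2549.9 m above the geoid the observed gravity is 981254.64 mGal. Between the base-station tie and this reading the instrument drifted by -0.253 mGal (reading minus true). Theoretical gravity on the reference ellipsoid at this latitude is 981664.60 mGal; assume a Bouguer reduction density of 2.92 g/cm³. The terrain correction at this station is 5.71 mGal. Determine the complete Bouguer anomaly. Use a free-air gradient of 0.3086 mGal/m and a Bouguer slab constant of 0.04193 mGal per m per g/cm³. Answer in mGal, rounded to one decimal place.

70.7

Drift-corrected reading = 981254.64 − (-0.253) = 981254.893 mGal
Free-air correction = 0.3086 × 2549.9 = 786.90 mGal
Free-air anomaly = 981254.893 − 981664.60 + (786.90) = 377.193 mGal
Bouguer slab correction = 0.04193 × 2.92 × 2549.9 = 312.20 mGal
Simple Bouguer anomaly = 377.193 − (312.20) = 64.993 mGal
Complete Bouguer anomaly = 64.993 + 5.71 = 70.703 mGal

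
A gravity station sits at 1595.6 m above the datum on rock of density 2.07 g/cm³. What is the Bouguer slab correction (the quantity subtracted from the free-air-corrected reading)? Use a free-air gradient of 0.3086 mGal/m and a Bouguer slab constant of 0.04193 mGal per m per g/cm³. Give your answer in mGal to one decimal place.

Bouguer slab correction = 0.04193 × 2.07 × 1595.6 = 138.5 mGal

138.5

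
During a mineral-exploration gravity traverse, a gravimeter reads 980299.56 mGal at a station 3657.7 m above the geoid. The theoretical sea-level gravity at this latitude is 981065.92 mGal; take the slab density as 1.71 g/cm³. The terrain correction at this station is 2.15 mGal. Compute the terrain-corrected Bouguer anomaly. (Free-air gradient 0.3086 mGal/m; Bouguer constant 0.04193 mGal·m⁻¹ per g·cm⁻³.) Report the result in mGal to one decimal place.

102.3

Free-air correction = 0.3086 × 3657.7 = 1128.77 mGal
Free-air anomaly = 980299.56 − 981065.92 + (1128.77) = 362.41 mGal
Bouguer slab correction = 0.04193 × 1.71 × 3657.7 = 262.26 mGal
Simple Bouguer anomaly = 362.41 − (262.26) = 100.15 mGal
Complete Bouguer anomaly = 100.15 + 2.15 = 102.30 mGal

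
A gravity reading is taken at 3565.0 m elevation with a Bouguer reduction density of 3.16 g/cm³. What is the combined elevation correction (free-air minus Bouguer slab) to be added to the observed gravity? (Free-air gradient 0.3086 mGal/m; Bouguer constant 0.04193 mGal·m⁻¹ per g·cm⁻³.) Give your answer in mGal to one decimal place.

627.8

Combined gradient = 0.3086 − 0.04193 × 3.16 = 0.1761012 mGal/m
Combined elevation correction = 0.1761012 × 3565.0 = 627.8 mGal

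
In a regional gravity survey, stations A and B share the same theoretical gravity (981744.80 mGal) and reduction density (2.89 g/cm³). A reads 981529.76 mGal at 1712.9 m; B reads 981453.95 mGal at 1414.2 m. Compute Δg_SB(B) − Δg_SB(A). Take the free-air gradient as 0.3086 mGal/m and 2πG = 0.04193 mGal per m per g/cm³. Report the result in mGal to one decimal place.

Δg_SB(A) = 981529.76 − 981744.80 + 0.3086×1712.9 − 0.04193×2.89×1712.9 = 106.00 mGal
Δg_SB(B) = 981453.95 − 981744.80 + 0.3086×1414.2 − 0.04193×2.89×1414.2 = -25.80 mGal
Difference = -25.80 − (106.00) = -131.80 mGal

-131.8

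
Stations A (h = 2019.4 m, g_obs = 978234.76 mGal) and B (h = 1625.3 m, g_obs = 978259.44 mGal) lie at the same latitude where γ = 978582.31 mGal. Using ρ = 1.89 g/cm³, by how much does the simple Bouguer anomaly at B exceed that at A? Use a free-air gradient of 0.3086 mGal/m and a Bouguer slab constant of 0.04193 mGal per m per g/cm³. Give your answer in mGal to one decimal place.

-65.7

Δg_SB(A) = 978234.76 − 978582.31 + 0.3086×2019.4 − 0.04193×1.89×2019.4 = 115.60 mGal
Δg_SB(B) = 978259.44 − 978582.31 + 0.3086×1625.3 − 0.04193×1.89×1625.3 = 49.90 mGal
Difference = 49.90 − (115.60) = -65.70 mGal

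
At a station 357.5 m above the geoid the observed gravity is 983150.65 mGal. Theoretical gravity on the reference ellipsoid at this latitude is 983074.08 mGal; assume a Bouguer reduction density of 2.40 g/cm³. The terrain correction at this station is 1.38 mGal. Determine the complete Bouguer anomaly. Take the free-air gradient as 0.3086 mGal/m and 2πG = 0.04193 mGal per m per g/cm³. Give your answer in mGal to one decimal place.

Free-air correction = 0.3086 × 357.5 = 110.32 mGal
Free-air anomaly = 983150.65 − 983074.08 + (110.32) = 186.89 mGal
Bouguer slab correction = 0.04193 × 2.40 × 357.5 = 35.98 mGal
Simple Bouguer anomaly = 186.89 − (35.98) = 150.91 mGal
Complete Bouguer anomaly = 150.91 + 1.38 = 152.29 mGal

152.3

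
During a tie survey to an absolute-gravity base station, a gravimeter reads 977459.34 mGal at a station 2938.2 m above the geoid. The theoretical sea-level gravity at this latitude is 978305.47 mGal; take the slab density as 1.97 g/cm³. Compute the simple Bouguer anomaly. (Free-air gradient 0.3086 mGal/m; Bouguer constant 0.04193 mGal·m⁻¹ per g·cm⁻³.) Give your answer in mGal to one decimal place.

Free-air correction = 0.3086 × 2938.2 = 906.73 mGal
Free-air anomaly = 977459.34 − 978305.47 + (906.73) = 60.60 mGal
Bouguer slab correction = 0.04193 × 1.97 × 2938.2 = 242.70 mGal
Simple Bouguer anomaly = 60.60 − (242.70) = -182.10 mGal

-182.1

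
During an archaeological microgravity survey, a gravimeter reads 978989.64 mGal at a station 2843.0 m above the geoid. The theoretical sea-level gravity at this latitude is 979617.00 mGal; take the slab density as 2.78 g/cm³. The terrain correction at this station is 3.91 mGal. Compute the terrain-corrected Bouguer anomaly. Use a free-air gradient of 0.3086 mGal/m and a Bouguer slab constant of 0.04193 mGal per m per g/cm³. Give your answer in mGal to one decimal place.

Free-air correction = 0.3086 × 2843.0 = 877.35 mGal
Free-air anomaly = 978989.64 − 979617.00 + (877.35) = 249.99 mGal
Bouguer slab correction = 0.04193 × 2.78 × 2843.0 = 331.40 mGal
Simple Bouguer anomaly = 249.99 − (331.40) = -81.41 mGal
Complete Bouguer anomaly = -81.41 + 3.91 = -77.50 mGal

-77.5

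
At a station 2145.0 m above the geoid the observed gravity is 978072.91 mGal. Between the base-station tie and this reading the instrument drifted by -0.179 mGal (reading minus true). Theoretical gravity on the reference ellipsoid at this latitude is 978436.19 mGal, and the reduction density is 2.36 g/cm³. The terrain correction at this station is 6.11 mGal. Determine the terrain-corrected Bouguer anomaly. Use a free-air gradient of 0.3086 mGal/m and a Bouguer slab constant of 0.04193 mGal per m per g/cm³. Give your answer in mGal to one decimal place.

92.7

Drift-corrected reading = 978072.91 − (-0.179) = 978073.089 mGal
Free-air correction = 0.3086 × 2145.0 = 661.95 mGal
Free-air anomaly = 978073.089 − 978436.19 + (661.95) = 298.849 mGal
Bouguer slab correction = 0.04193 × 2.36 × 2145.0 = 212.26 mGal
Simple Bouguer anomaly = 298.849 − (212.26) = 86.589 mGal
Complete Bouguer anomaly = 86.589 + 6.11 = 92.699 mGal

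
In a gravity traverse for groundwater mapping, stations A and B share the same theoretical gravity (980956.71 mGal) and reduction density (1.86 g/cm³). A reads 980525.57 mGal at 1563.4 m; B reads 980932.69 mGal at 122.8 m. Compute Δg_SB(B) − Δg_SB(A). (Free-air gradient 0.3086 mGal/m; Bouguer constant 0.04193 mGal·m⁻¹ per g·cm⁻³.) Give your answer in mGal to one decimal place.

74.9

Δg_SB(A) = 980525.57 − 980956.71 + 0.3086×1563.4 − 0.04193×1.86×1563.4 = -70.60 mGal
Δg_SB(B) = 980932.69 − 980956.71 + 0.3086×122.8 − 0.04193×1.86×122.8 = 4.30 mGal
Difference = 4.30 − (-70.60) = 74.90 mGal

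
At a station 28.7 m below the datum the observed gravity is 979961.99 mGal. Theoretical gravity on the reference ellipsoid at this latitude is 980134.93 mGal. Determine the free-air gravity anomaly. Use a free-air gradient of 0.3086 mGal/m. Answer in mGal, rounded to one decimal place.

Free-air correction = 0.3086 × -28.7 = -8.86 mGal
Free-air anomaly = 979961.99 − 980134.93 + (-8.86) = -181.80 mGal

-181.8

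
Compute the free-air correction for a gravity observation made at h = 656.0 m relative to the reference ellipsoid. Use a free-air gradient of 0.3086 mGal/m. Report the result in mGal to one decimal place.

Free-air correction = 0.3086 × 656.0 = 202.4 mGal

202.4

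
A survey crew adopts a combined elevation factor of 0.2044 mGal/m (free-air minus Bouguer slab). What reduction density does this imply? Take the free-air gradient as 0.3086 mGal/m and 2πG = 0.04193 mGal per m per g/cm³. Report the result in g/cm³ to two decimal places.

2.49

0.2044 = 0.3086 − 0.04193 × ρ
ρ = (0.3086 − 0.2044) / 0.04193 = 2.49 g/cm³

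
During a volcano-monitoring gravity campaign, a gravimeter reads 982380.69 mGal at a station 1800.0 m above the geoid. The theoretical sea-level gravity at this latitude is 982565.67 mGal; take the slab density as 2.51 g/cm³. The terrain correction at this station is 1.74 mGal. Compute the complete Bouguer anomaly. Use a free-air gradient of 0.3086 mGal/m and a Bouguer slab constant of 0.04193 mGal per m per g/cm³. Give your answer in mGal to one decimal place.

Free-air correction = 0.3086 × 1800.0 = 555.48 mGal
Free-air anomaly = 982380.69 − 982565.67 + (555.48) = 370.50 mGal
Bouguer slab correction = 0.04193 × 2.51 × 1800.0 = 189.44 mGal
Simple Bouguer anomaly = 370.50 − (189.44) = 181.06 mGal
Complete Bouguer anomaly = 181.06 + 1.74 = 182.80 mGal

182.8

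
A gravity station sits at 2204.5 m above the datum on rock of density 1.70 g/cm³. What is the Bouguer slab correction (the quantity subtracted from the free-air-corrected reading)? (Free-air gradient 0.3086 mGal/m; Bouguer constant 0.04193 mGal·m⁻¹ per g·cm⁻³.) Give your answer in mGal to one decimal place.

157.1

Bouguer slab correction = 0.04193 × 1.70 × 2204.5 = 157.1 mGal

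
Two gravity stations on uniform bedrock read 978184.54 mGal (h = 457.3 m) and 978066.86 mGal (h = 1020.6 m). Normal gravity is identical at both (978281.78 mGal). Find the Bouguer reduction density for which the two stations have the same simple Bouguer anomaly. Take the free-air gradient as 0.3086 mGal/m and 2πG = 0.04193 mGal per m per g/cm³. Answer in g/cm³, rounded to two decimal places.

Δg_obs = 978066.86 − 978184.54 = -117.68 mGal over Δh = 1020.6 − 457.3 = 563.3 m
Equal Bouguer anomalies ⇒ Δg_obs + (0.3086 − 0.04193ρ)·Δh = 0
0.3086 − 0.04193ρ = −Δg_obs/Δh = 0.20891
ρ = (0.3086 − 0.20891) / 0.04193 = 2.38 g/cm³

2.38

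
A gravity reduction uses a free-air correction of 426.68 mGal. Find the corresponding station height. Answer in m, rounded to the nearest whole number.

1383

h = 426.68 / 0.3086 = 1382.63 m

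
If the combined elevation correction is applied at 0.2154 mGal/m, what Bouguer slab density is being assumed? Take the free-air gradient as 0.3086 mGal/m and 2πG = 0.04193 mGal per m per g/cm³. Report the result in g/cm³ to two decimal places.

0.2154 = 0.3086 − 0.04193 × ρ
ρ = (0.3086 − 0.2154) / 0.04193 = 2.22 g/cm³

2.22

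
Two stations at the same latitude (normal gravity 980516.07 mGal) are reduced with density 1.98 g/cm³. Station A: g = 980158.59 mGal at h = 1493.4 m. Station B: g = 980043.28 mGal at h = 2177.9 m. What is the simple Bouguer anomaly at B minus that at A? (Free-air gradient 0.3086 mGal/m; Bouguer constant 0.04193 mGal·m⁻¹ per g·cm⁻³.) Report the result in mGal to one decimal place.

39.1

Δg_SB(A) = 980158.59 − 980516.07 + 0.3086×1493.4 − 0.04193×1.98×1493.4 = -20.60 mGal
Δg_SB(B) = 980043.28 − 980516.07 + 0.3086×2177.9 − 0.04193×1.98×2177.9 = 18.50 mGal
Difference = 18.50 − (-20.60) = 39.10 mGal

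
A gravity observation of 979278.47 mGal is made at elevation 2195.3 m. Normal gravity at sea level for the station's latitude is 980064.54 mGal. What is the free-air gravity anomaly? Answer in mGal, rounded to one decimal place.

Free-air correction = 0.3086 × 2195.3 = 677.47 mGal
Free-air anomaly = 979278.47 − 980064.54 + (677.47) = -108.60 mGal

-108.6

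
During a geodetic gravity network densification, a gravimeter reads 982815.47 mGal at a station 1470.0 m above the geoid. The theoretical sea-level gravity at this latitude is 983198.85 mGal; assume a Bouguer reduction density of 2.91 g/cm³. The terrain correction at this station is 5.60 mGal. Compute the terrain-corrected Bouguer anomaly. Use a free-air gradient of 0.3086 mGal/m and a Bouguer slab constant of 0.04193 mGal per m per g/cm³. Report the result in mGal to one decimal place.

Free-air correction = 0.3086 × 1470.0 = 453.64 mGal
Free-air anomaly = 982815.47 − 983198.85 + (453.64) = 70.26 mGal
Bouguer slab correction = 0.04193 × 2.91 × 1470.0 = 179.36 mGal
Simple Bouguer anomaly = 70.26 − (179.36) = -109.10 mGal
Complete Bouguer anomaly = -109.10 + 5.60 = -103.50 mGal

-103.5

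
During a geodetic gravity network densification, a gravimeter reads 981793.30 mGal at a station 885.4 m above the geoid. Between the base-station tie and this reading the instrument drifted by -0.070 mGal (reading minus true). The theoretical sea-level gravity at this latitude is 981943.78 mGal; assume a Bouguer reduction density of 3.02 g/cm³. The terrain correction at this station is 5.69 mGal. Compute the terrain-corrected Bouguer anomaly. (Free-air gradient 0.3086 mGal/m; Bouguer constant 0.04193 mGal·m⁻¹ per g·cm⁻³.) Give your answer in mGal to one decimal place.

16.4

Drift-corrected reading = 981793.30 − (-0.070) = 981793.370 mGal
Free-air correction = 0.3086 × 885.4 = 273.23 mGal
Free-air anomaly = 981793.370 − 981943.78 + (273.23) = 122.820 mGal
Bouguer slab correction = 0.04193 × 3.02 × 885.4 = 112.12 mGal
Simple Bouguer anomaly = 122.820 − (112.12) = 10.700 mGal
Complete Bouguer anomaly = 10.700 + 5.69 = 16.390 mGal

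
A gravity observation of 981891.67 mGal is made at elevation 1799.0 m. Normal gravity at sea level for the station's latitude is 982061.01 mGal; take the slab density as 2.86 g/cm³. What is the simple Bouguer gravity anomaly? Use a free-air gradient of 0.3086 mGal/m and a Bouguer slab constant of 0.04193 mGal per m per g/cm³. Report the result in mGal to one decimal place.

170.1

Free-air correction = 0.3086 × 1799.0 = 555.17 mGal
Free-air anomaly = 981891.67 − 982061.01 + (555.17) = 385.83 mGal
Bouguer slab correction = 0.04193 × 2.86 × 1799.0 = 215.74 mGal
Simple Bouguer anomaly = 385.83 − (215.74) = 170.09 mGal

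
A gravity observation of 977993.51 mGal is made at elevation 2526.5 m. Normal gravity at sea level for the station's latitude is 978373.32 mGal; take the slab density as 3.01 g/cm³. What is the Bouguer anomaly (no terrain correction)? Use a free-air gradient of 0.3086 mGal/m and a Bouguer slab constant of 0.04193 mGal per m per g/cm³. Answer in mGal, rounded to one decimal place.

Free-air correction = 0.3086 × 2526.5 = 779.68 mGal
Free-air anomaly = 977993.51 − 978373.32 + (779.68) = 399.87 mGal
Bouguer slab correction = 0.04193 × 3.01 × 2526.5 = 318.87 mGal
Simple Bouguer anomaly = 399.87 − (318.87) = 81.00 mGal

81.0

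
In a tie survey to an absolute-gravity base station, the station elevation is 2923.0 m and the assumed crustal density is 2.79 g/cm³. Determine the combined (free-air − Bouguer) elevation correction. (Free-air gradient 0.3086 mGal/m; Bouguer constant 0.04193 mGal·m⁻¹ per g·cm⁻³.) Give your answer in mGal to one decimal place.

Combined gradient = 0.3086 − 0.04193 × 2.79 = 0.1916153 mGal/m
Combined elevation correction = 0.1916153 × 2923.0 = 560.1 mGal

560.1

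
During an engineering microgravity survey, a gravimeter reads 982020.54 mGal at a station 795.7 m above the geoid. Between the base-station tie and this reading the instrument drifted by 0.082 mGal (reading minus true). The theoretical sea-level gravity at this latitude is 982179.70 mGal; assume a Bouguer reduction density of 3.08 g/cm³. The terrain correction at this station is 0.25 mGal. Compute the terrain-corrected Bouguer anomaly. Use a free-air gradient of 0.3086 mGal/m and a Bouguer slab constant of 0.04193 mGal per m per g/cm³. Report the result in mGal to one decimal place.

Drift-corrected reading = 982020.54 − (0.082) = 982020.458 mGal
Free-air correction = 0.3086 × 795.7 = 245.55 mGal
Free-air anomaly = 982020.458 − 982179.70 + (245.55) = 86.308 mGal
Bouguer slab correction = 0.04193 × 3.08 × 795.7 = 102.76 mGal
Simple Bouguer anomaly = 86.308 − (102.76) = -16.452 mGal
Complete Bouguer anomaly = -16.452 + 0.25 = -16.202 mGal

-16.2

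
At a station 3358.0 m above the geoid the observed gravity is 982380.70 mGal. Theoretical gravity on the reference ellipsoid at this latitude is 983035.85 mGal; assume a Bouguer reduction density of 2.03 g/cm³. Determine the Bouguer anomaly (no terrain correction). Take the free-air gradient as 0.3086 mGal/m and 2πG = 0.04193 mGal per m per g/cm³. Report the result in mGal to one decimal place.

Free-air correction = 0.3086 × 3358.0 = 1036.28 mGal
Free-air anomaly = 982380.70 − 983035.85 + (1036.28) = 381.13 mGal
Bouguer slab correction = 0.04193 × 2.03 × 3358.0 = 285.83 mGal
Simple Bouguer anomaly = 381.13 − (285.83) = 95.30 mGal

95.3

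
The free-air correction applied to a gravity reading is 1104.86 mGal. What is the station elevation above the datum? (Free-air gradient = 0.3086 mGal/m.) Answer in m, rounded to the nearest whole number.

3580

h = 1104.86 / 0.3086 = 3580.23 m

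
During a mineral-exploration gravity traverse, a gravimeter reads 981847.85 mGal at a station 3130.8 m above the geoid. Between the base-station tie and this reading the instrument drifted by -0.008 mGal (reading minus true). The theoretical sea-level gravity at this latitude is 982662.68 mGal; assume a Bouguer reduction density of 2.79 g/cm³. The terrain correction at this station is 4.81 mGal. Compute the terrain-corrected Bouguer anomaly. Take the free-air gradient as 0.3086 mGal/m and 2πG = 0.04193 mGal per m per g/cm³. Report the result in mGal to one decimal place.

Drift-corrected reading = 981847.85 − (-0.008) = 981847.858 mGal
Free-air correction = 0.3086 × 3130.8 = 966.16 mGal
Free-air anomaly = 981847.858 − 982662.68 + (966.16) = 151.338 mGal
Bouguer slab correction = 0.04193 × 2.79 × 3130.8 = 366.26 mGal
Simple Bouguer anomaly = 151.338 − (366.26) = -214.922 mGal
Complete Bouguer anomaly = -214.922 + 4.81 = -210.112 mGal

-210.1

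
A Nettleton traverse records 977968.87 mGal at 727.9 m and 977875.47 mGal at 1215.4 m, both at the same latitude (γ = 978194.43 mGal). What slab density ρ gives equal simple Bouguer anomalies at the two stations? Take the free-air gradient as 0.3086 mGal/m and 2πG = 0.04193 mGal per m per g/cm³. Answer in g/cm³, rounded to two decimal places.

Δg_obs = 977875.47 − 977968.87 = -93.40 mGal over Δh = 1215.4 − 727.9 = 487.5 m
Equal Bouguer anomalies ⇒ Δg_obs + (0.3086 − 0.04193ρ)·Δh = 0
0.3086 − 0.04193ρ = −Δg_obs/Δh = 0.19159
ρ = (0.3086 − 0.19159) / 0.04193 = 2.79 g/cm³

2.79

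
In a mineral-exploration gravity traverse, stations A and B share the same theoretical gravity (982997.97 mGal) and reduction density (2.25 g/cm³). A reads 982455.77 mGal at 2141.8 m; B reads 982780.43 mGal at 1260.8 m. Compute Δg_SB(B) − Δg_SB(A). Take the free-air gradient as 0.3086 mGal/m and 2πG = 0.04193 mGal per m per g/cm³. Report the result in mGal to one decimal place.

Δg_SB(A) = 982455.77 − 982997.97 + 0.3086×2141.8 − 0.04193×2.25×2141.8 = -83.30 mGal
Δg_SB(B) = 982780.43 − 982997.97 + 0.3086×1260.8 − 0.04193×2.25×1260.8 = 52.60 mGal
Difference = 52.60 − (-83.30) = 135.90 mGal

135.9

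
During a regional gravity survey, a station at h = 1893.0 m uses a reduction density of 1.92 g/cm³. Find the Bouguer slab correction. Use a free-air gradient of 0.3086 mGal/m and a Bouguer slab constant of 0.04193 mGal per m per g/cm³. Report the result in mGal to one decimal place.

Bouguer slab correction = 0.04193 × 1.92 × 1893.0 = 152.4 mGal

152.4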